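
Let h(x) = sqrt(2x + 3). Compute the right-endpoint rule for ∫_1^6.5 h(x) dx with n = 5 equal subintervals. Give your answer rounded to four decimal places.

18.5569

Δx = (6.5 − 1)/5 = 1.1.
Right endpoints: 2.1, 3.2, 4.3, 5.4, 6.5.
h(2.1) ≈ 2.6833, h(3.2) ≈ 3.0659, h(4.3) ≈ 3.4059, h(5.4) ≈ 3.7148, h(6.5) ≈ 4.0000.
Sum = Δx · [h(2.1) + h(3.2) + h(4.3) + h(5.4) + h(6.5)].
Sum ≈ 18.5569.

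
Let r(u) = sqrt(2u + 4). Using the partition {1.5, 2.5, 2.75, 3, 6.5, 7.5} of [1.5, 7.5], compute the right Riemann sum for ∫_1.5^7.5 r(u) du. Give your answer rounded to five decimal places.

Subinterval widths: 1, 0.25, 0.25, 3.5, 1.
Right endpoints: 2.5, 2.75, 3, 6.5, 7.5.
r(2.5) ≈ 3.00000, r(2.75) ≈ 3.08221, r(3) ≈ 3.16228, r(6.5) ≈ 4.12311, r(7.5) ≈ 4.35890.
Sum = Σ Δu_i · r(u_i).
Sum ≈ 23.35089.

23.35089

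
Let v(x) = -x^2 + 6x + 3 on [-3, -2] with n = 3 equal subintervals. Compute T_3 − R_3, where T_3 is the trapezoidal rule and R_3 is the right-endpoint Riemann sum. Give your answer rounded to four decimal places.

-1.8333

T_3 ≈ -18.351852.
R_3 ≈ -16.518519.
T_3 − R_3 ≈ -1.8333.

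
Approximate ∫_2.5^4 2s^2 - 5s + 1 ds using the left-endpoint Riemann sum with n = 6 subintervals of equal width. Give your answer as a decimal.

7.90625

Δs = (4 − 2.5)/6 = 0.25.
Left endpoints: 2.5, 2.75, 3, 3.25, 3.5, 3.75.
f(2.5) = 1, f(2.75) = 2.375, f(3) = 4, f(3.25) = 5.875, f(3.5) = 8, f(3.75) = 10.375.
Sum = Δs · [f(2.5) + f(2.75) + f(3) + ...].
Sum = 7.90625.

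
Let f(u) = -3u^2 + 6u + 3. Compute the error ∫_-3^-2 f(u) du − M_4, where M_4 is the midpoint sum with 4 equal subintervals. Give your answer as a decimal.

Exact integral: ∫_-3^-2 f(u) du = -31.
M_4 = -30.984375.
Error = -31 − (-30.984375) = -0.015625.

-0.015625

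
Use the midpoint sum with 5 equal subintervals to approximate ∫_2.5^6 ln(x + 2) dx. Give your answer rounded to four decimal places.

6.3692

Δx = (6 − 2.5)/5 = 0.7.
Midpoints: 2.85, 3.55, 4.25, 4.95, 5.65.
f(2.85) ≈ 1.5790, f(3.55) ≈ 1.7138, f(4.25) ≈ 1.8326, f(4.95) ≈ 1.9387, f(5.65) ≈ 2.0347.
Sum = Δx · [f(2.85) + f(3.55) + f(4.25) + f(4.95) + f(5.65)].
Sum ≈ 6.3692.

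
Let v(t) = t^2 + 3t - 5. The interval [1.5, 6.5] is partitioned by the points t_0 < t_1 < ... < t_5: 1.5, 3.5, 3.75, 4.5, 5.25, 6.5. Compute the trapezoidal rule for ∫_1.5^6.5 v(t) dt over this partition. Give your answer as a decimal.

127.21875

Subinterval widths: 2, 0.25, 0.75, 0.75, 1.25.
v(1.5) = 1.75, v(3.5) = 17.75, v(3.75) = 20.3125, v(4.5) = 28.75, v(5.25) = 38.3125, v(6.5) = 56.75.
On each subinterval the trapezoid contributes (Δt_i/2)·[v(t_{i-1}) + v(t_i)].
Sum = 127.21875.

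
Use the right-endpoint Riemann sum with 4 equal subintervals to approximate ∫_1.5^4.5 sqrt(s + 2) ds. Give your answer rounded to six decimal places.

Δs = (4.5 − 1.5)/4 = 0.75.
Right endpoints: 2.25, 3, 3.75, 4.5.
f(2.25) ≈ 2.061553, f(3) ≈ 2.236068, f(3.75) ≈ 2.397916, f(4.5) ≈ 2.549510.
Sum = Δs · [f(2.25) + f(3) + f(3.75) + f(4.5)].
Sum ≈ 6.933785.

6.933785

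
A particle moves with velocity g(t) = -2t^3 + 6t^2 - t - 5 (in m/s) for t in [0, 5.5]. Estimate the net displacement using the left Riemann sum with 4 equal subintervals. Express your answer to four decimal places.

-77.8379

Δt = (5.5 − 0)/4 = 1.375.
Left endpoints: 0, 1.375, 2.75, 4.125.
g(0) = -5, g(1.375) = -0.23046875, g(2.75) = -3.96875, g(4.125) = -47.41015625.
Sum = Δt · [g(0) + g(1.375) + g(2.75) + g(4.125)].
Sum ≈ -77.8379.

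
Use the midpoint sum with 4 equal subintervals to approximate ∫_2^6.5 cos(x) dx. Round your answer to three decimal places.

Δx = (6.5 − 2)/4 = 1.125.
Midpoints: 2.5625, 3.6875, 4.8125, 5.9375.
f(2.5625) ≈ -0.837, f(3.6875) ≈ -0.855, f(4.8125) ≈ 0.100, f(5.9375) ≈ 0.941.
Sum = Δx · [f(2.5625) + f(3.6875) + f(4.8125) + f(5.9375)].
Sum ≈ -0.732.

-0.732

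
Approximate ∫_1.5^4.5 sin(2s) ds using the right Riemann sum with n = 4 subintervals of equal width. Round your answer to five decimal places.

0.06988

Δs = (4.5 − 1.5)/4 = 0.75.
Right endpoints: 2.25, 3, 3.75, 4.5.
f(2.25) ≈ -0.97753, f(3) ≈ -0.27942, f(3.75) ≈ 0.93800, f(4.5) ≈ 0.41212.
Sum = Δs · [f(2.25) + f(3) + f(3.75) + f(4.5)].
Sum ≈ 0.06988.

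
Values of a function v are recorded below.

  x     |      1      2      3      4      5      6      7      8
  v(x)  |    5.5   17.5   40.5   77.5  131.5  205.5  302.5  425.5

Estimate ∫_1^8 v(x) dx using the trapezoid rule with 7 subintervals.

990.5

Δx = 1.
T_7 = (1/2)·[5.5 + 2·17.5 + 2·40.5 + 2·77.5 + 2·131.5 + 2·205.5 + 2·302.5 + 425.5] = 990.5.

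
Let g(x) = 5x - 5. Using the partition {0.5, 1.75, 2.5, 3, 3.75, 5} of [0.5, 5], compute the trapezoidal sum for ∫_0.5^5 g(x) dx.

Subinterval widths: 1.25, 0.75, 0.5, 0.75, 1.25.
g(0.5) = -2.5, g(1.75) = 3.75, g(2.5) = 7.5, g(3) = 10, g(3.75) = 13.75, g(5) = 20.
On each subinterval the trapezoid contributes (Δx_i/2)·[g(x_{i-1}) + g(x_i)].
Sum = 39.375.

39.375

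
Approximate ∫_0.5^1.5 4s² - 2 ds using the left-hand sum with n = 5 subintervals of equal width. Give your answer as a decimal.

1.56

Δs = (1.5 − 0.5)/5 = 0.2.
Left endpoints: 0.5, 0.7, 0.9, 1.1, 1.3.
f(0.5) = -1, f(0.7) = -0.04, f(0.9) = 1.24, f(1.1) = 2.84, f(1.3) = 4.76.
Sum = Δs · [f(0.5) + f(0.7) + f(0.9) + f(1.1) + f(1.3)].
Sum = 1.56.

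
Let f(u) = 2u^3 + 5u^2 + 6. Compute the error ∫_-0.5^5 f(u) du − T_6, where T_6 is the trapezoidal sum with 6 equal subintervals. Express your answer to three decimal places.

-14.250

Exact integral: ∫_-0.5^5 f(u) du ≈ 554.01042.
T_6 ≈ 568.26013.
Error ≈ 554.01042 − 568.26013 ≈ -14.250.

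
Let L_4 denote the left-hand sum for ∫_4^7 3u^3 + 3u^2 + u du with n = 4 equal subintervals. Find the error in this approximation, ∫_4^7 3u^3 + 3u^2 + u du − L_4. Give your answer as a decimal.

Exact integral: ∫_4^7 f(u) du = 1904.25.
L_4 = 1566.890625.
Error = 1904.25 − 1566.890625 = 337.359375.

337.359375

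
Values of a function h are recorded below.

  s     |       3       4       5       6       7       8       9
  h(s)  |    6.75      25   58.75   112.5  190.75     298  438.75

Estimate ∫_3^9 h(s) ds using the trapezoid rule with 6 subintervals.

907.75

Δs = 1.
T_6 = (1/2)·[6.75 + 2·25 + 2·58.75 + 2·112.5 + 2·190.75 + 2·298 + 438.75] = 907.75.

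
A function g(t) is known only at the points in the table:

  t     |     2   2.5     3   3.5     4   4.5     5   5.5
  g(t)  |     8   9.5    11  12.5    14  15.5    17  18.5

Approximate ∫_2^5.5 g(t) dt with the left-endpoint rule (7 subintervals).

43.75

Δt = 0.5.
Sum = 0.5·[8 + 9.5 + 11 + 12.5 + 14 + 15.5 + 17] = 43.75.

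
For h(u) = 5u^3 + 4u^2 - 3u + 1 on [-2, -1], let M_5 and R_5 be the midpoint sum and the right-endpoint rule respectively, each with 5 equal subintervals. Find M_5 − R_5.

-1.815

M_5 = -3.855.
R_5 = -2.04.
M_5 − R_5 = -1.815.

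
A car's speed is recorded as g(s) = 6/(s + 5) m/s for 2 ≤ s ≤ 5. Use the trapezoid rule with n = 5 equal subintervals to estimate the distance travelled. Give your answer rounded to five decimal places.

2.14192

Δs = (5 − 2)/5 = 0.6.
g(2) = 6/7, g(2.6) = 15/19, g(3.2) = 30/41, g(3.8) = 15/22, g(4.4) = 30/47, g(5) = 0.6.
T_5 = (Δs/2)·[g(s_0) + 2g(s_1) + ... + 2g(s_{4}) + g(s_5)].
Sum ≈ 2.14192.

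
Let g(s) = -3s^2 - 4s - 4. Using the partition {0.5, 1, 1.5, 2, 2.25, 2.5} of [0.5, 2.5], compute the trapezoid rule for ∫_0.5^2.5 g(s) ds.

-35.703125

Subinterval widths: 0.5, 0.5, 0.5, 0.25, 0.25.
g(0.5) = -6.75, g(1) = -11, g(1.5) = -16.75, g(2) = -24, g(2.25) = -28.1875, g(2.5) = -32.75.
On each subinterval the trapezoid contributes (Δs_i/2)·[g(s_{i-1}) + g(s_i)].
Sum = -35.703125.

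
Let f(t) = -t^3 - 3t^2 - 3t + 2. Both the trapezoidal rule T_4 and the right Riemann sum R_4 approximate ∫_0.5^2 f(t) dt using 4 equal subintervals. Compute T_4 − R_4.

T_4 ≈ -14.721680.
R_4 ≈ -19.151367.
T_4 − R_4 = 4.4296875.

4.4296875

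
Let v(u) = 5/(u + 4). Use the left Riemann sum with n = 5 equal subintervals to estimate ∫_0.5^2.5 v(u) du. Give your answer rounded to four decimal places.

Δu = (2.5 − 0.5)/5 = 0.4.
Left endpoints: 0.5, 0.9, 1.3, 1.7, 2.1.
v(0.5) = 10/9, v(0.9) = 50/49, v(1.3) = 50/53, v(1.7) = 50/57, v(2.1) = 50/61.
Sum = Δu · [v(0.5) + v(0.9) + v(1.3) + v(1.7) + v(2.1)].
Sum ≈ 1.9087.

1.9087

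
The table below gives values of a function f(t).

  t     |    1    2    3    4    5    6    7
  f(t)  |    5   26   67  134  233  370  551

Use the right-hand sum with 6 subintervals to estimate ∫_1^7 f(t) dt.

Δt = 1.
Sum = 1·[26 + 67 + 134 + 233 + 370 + 551] = 1381.

1381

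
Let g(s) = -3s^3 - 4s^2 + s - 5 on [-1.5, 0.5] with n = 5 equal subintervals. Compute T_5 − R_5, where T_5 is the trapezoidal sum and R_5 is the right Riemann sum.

0.1

T_5 = -11.89.
R_5 = -11.99.
T_5 − R_5 = 0.1.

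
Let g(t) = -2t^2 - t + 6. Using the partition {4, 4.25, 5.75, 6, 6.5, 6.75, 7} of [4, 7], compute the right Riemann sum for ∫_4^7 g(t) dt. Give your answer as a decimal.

Subinterval widths: 0.25, 1.5, 0.25, 0.5, 0.25, 0.25.
Right endpoints: 4.25, 5.75, 6, 6.5, 6.75, 7.
g(4.25) = -34.375, g(5.75) = -65.875, g(6) = -72, g(6.5) = -85, g(6.75) = -91.875, g(7) = -99.
Sum = Σ Δt_i · g(t_i).
Sum = -215.625.

-215.625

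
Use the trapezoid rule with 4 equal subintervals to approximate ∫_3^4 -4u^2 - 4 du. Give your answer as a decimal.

Δu = (4 − 3)/4 = 0.25.
f(3) = -40, f(3.25) = -46.25, f(3.5) = -53, f(3.75) = -60.25, f(4) = -68.
T_4 = (Δu/2)·[f(u_0) + 2f(u_1) + 2f(u_2) + 2f(u_3) + f(u_4)].
Sum = -53.375.

-53.375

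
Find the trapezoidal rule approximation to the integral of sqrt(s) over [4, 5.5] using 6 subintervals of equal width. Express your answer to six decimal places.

Δs = (5.5 − 4)/6 = 0.25.
f(4) ≈ 2.000000, f(4.25) ≈ 2.061553, f(4.5) ≈ 2.121320, f(4.75) ≈ 2.179449, f(5) ≈ 2.236068, f(5.25) ≈ 2.291288, f(5.5) ≈ 2.345208.
T_6 = (Δs/2)·[f(s_0) + 2f(s_1) + ... + 2f(s_{5}) + f(s_6)].
Sum ≈ 3.265571.

3.265571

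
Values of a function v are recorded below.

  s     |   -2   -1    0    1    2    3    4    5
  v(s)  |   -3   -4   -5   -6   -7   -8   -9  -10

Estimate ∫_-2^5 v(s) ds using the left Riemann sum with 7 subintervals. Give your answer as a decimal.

Δs = 1.
Sum = 1·[(-3) + (-4) + (-5) + (-6) + (-7) + (-8) + (-9)] = -42.

-42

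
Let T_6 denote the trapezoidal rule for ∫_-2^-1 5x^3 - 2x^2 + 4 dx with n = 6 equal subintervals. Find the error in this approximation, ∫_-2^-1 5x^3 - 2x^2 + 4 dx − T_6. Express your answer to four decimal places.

0.1134

Exact integral: ∫_-2^-1 f(x) dx ≈ -19.416667.
T_6 ≈ -19.530093.
Error ≈ -19.416667 − (-19.530093) ≈ 0.1134.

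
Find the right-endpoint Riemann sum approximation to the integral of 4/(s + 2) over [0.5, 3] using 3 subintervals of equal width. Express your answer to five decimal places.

Δs = (3 − 0.5)/3 = 5/6.
Right endpoints: 4/3, 13/6, 3.
f(4/3) = 1.2, f(13/6) = 0.96, f(3) = 0.8.
Sum = Δs · [f(4/3) + f(13/6) + f(3)].
Sum ≈ 2.46667.

2.46667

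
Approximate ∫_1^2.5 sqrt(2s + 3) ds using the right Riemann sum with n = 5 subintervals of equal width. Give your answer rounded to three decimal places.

Δs = (2.5 − 1)/5 = 0.3.
Right endpoints: 1.3, 1.6, 1.9, 2.2, 2.5.
f(1.3) ≈ 2.366, f(1.6) ≈ 2.490, f(1.9) ≈ 2.608, f(2.2) ≈ 2.720, f(2.5) ≈ 2.828.
Sum = Δs · [f(1.3) + f(1.6) + f(1.9) + f(2.2) + f(2.5)].
Sum ≈ 3.904.

3.904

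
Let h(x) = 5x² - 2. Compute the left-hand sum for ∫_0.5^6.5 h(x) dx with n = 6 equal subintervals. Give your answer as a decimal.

345.5

Δx = (6.5 − 0.5)/6 = 1.
Left endpoints: 0.5, 1.5, 2.5, 3.5, 4.5, 5.5.
h(0.5) = -0.75, h(1.5) = 9.25, h(2.5) = 29.25, h(3.5) = 59.25, h(4.5) = 99.25, h(5.5) = 149.25.
Sum = Δx · [h(0.5) + h(1.5) + h(2.5) + ...].
Sum = 345.5.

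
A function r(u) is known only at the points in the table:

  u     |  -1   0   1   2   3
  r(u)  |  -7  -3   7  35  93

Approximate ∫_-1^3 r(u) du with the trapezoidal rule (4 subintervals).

Δu = 1.
T_4 = (1/2)·[(-7) + 2·(-3) + 2·7 + 2·35 + 93] = 82.

82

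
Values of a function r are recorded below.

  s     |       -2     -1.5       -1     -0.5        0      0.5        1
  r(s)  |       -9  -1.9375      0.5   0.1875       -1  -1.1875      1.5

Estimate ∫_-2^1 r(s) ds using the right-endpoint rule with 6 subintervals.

-0.96875

Δs = 0.5.
Sum = 0.5·[(-1.9375) + 0.5 + 0.1875 + (-1) + (-1.1875) + 1.5] = -0.96875.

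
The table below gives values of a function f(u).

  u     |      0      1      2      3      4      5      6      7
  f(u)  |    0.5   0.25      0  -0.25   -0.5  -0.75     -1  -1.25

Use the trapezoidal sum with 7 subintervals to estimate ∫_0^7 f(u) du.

-2.625

Δu = 1.
T_7 = (1/2)·[0.5 + 2·0.25 + 2·0 + 2·(-0.25) + 2·(-0.5) + 2·(-0.75) + 2·(-1) + (-1.25)] = -2.625.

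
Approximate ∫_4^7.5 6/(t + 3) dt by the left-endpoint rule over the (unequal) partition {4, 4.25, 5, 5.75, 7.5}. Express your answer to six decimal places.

2.597475

Subinterval widths: 0.25, 0.75, 0.75, 1.75.
Left endpoints: 4, 4.25, 5, 5.75.
f(4) = 6/7, f(4.25) = 24/29, f(5) = 0.75, f(5.75) = 24/35.
Sum = Σ Δt_i · f(t_i).
Sum ≈ 2.597475.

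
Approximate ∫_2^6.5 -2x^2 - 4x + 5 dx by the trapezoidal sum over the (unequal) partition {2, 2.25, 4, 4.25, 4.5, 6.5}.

Subinterval widths: 0.25, 1.75, 0.25, 0.25, 2.
f(2) = -11, f(2.25) = -14.125, f(4) = -43, f(4.25) = -48.125, f(4.5) = -53.5, f(6.5) = -105.5.
On each subinterval the trapezoid contributes (Δx_i/2)·[f(x_{i-1}) + f(x_i)].
Sum = -236.21875.

-236.21875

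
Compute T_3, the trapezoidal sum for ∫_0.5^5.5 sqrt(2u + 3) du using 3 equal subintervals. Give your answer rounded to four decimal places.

Δu = (5.5 − 0.5)/3 = 5/3.
f(0.5) ≈ 2.0000, f(13/6) ≈ 2.7080, f(23/6) ≈ 3.2660, f(5.5) ≈ 3.7417.
T_3 = (Δu/2)·[f(u_0) + 2f(u_1) + 2f(u_2) + f(u_3)].
Sum ≈ 14.7414.

14.7414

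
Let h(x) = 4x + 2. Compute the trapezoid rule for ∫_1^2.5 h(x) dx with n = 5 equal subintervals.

13.5

Δx = (2.5 − 1)/5 = 0.3.
h(1) = 6, h(1.3) = 7.2, h(1.6) = 8.4, h(1.9) = 9.6, h(2.2) = 10.8, h(2.5) = 12.
T_5 = (Δx/2)·[h(x_0) + 2h(x_1) + ... + 2h(x_{4}) + h(x_5)].
Sum = 13.5.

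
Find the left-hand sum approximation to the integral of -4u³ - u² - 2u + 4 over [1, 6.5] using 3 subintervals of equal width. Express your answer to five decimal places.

-985.06019

Δu = (6.5 − 1)/3 = 11/6.
Left endpoints: 1, 17/6, 14/3.
f(1) = -3, f(17/6) = -10873/108, f(14/3) = -11708/27.
Sum = Δu · [f(1) + f(17/6) + f(14/3)].
Sum ≈ -985.06019.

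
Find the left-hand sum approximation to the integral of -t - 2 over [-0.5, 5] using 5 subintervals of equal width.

-20.35

Δt = (5 − (-0.5))/5 = 1.1.
Left endpoints: -0.5, 0.6, 1.7, 2.8, 3.9.
f(-0.5) = -1.5, f(0.6) = -2.6, f(1.7) = -3.7, f(2.8) = -4.8, f(3.9) = -5.9.
Sum = Δt · [f(-0.5) + f(0.6) + f(1.7) + f(2.8) + f(3.9)].
Sum = -20.35.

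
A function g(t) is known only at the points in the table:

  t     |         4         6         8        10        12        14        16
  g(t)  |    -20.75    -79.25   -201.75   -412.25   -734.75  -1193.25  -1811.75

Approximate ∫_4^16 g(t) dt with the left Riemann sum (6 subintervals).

Δt = 2.
Sum = 2·[(-20.75) + (-79.25) + (-201.75) + (-412.25) + (-734.75) + (-1193.25)] = -5284.

-5284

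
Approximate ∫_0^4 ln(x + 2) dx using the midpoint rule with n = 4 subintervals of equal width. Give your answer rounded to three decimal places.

Δx = (4 − 0)/4 = 1.
Midpoints: 0.5, 1.5, 2.5, 3.5.
f(0.5) ≈ 0.916, f(1.5) ≈ 1.253, f(2.5) ≈ 1.504, f(3.5) ≈ 1.705.
Sum = Δx · [f(0.5) + f(1.5) + f(2.5) + f(3.5)].
Sum ≈ 5.378.

5.378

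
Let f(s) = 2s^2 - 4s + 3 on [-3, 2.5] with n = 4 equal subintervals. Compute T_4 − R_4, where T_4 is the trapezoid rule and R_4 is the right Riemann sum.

T_4 = 53.8828125.
R_4 = 34.9765625.
T_4 − R_4 = 18.90625.

18.90625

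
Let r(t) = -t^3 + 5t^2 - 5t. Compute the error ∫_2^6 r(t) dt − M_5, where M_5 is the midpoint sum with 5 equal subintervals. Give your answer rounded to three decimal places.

Exact integral: ∫_2^6 r(t) dt ≈ -53.33333.
M_5 = -51.84.
Error ≈ -53.33333 − (-51.84) ≈ -1.493.

-1.493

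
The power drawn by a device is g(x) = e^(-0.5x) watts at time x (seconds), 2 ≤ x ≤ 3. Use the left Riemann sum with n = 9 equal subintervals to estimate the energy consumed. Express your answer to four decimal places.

0.2976

Δx = (3 − 2)/9 = 1/9.
Left endpoints: 2, 19/9, 20/9, 7/3, 22/9, 23/9, 8/3, 25/9, 26/9.
g(2) ≈ 0.3679, g(19/9) ≈ 0.3480, g(20/9) ≈ 0.3292, g(7/3) ≈ 0.3114, g(22/9) ≈ 0.2946, g(23/9) ≈ 0.2787, g(8/3) ≈ 0.2636, g(25/9) ≈ 0.2494, g(26/9) ≈ 0.2359.
Sum = Δx · [g(2) + g(19/9) + g(20/9) + ...].
Sum ≈ 0.2976.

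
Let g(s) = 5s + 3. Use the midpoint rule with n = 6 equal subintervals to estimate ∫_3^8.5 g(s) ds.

174.625

Δs = (8.5 − 3)/6 = 11/12.
Midpoints: 83/24, 4.375, 127/24, 149/24, 7.125, 193/24.
g(83/24) = 487/24, g(4.375) = 24.875, g(127/24) = 707/24, g(149/24) = 817/24, g(7.125) = 38.625, g(193/24) = 1037/24.
Sum = Δs · [g(83/24) + g(4.375) + g(127/24) + ...].
Sum = 174.625.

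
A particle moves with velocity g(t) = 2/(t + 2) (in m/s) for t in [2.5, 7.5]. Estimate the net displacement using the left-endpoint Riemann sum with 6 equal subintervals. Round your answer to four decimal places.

1.5963

Δt = (7.5 − 2.5)/6 = 5/6.
Left endpoints: 2.5, 10/3, 25/6, 5, 35/6, 20/3.
g(2.5) = 4/9, g(10/3) = 0.375, g(25/6) = 12/37, g(5) = 2/7, g(35/6) = 12/47, g(20/3) = 3/13.
Sum = Δt · [g(2.5) + g(10/3) + g(25/6) + ...].
Sum ≈ 1.5963.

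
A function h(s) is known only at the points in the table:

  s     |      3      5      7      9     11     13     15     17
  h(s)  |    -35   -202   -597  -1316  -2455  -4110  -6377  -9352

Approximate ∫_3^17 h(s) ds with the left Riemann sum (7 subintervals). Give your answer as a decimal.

Δs = 2.
Sum = 2·[(-35) + (-202) + (-597) + (-1316) + (-2455) + (-4110) + (-6377)] = -30184.

-30184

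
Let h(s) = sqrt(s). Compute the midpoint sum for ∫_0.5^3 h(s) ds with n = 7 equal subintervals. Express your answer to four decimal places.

3.2306

Δs = (3 − 0.5)/7 = 5/14.
Midpoints: 19/28, 29/28, 39/28, 1.75, 59/28, 69/28, 79/28.
h(19/28) ≈ 0.8238, h(29/28) ≈ 1.0177, h(39/28) ≈ 1.1802, h(1.75) ≈ 1.3229, h(59/28) ≈ 1.4516, h(69/28) ≈ 1.5698, h(79/28) ≈ 1.6797.
Sum = Δs · [h(19/28) + h(29/28) + h(39/28) + ...].
Sum ≈ 3.2306.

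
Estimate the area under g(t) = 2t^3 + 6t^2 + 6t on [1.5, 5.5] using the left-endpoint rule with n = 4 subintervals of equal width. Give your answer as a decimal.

Δt = (5.5 − 1.5)/4 = 1.
Left endpoints: 1.5, 2.5, 3.5, 4.5.
g(1.5) = 29.25, g(2.5) = 83.75, g(3.5) = 180.25, g(4.5) = 330.75.
Sum = Δt · [g(1.5) + g(2.5) + g(3.5) + g(4.5)].
Sum = 624.

624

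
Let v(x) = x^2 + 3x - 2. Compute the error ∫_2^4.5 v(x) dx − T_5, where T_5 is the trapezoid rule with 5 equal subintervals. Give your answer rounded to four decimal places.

-0.1042

Exact integral: ∫_2^4.5 v(x) dx ≈ 47.083333.
T_5 = 47.1875.
Error ≈ 47.083333 − 47.1875 ≈ -0.1042.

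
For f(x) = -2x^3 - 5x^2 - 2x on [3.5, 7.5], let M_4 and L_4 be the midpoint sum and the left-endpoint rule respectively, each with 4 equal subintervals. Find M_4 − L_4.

M_4 = -2170.
L_4 = -1715.
M_4 − L_4 = -455.

-455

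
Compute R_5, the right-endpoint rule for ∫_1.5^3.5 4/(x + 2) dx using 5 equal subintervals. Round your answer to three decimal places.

1.727

Δx = (3.5 − 1.5)/5 = 0.4.
Right endpoints: 1.9, 2.3, 2.7, 3.1, 3.5.
f(1.9) = 40/39, f(2.3) = 40/43, f(2.7) = 40/47, f(3.1) = 40/51, f(3.5) = 8/11.
Sum = Δx · [f(1.9) + f(2.3) + f(2.7) + f(3.1) + f(3.5)].
Sum ≈ 1.727.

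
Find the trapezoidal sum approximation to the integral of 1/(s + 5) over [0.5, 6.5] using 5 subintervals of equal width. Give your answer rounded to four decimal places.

Δs = (6.5 − 0.5)/5 = 1.2.
f(0.5) = 2/11, f(1.7) = 10/67, f(2.9) = 10/79, f(4.1) = 10/91, f(5.3) = 10/103, f(6.5) = 2/23.
T_5 = (Δs/2)·[f(s_0) + 2f(s_1) + ... + 2f(s_{4}) + f(s_5)].
Sum ≈ 0.7406.

0.7406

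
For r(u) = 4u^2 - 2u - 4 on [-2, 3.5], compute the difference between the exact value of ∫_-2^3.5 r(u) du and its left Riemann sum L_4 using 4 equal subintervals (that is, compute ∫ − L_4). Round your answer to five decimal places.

Exact integral: ∫_-2^3.5 r(u) du ≈ 37.5833333.
L_4 = 29.390625.
Error ≈ 37.5833333 − 29.390625 ≈ 8.19271.

8.19271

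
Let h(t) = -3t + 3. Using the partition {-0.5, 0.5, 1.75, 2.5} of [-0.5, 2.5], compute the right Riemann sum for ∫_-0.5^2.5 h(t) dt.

-4.6875

Subinterval widths: 1, 1.25, 0.75.
Right endpoints: 0.5, 1.75, 2.5.
h(0.5) = 1.5, h(1.75) = -2.25, h(2.5) = -4.5.
Sum = Σ Δt_i · h(t_i).
Sum = -4.6875.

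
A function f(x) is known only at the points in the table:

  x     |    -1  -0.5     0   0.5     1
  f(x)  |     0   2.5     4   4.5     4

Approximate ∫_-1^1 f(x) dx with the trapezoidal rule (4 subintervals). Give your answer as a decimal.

Δx = 0.5.
T_4 = (0.5/2)·[0 + 2·2.5 + 2·4 + 2·4.5 + 4] = 6.5.

6.5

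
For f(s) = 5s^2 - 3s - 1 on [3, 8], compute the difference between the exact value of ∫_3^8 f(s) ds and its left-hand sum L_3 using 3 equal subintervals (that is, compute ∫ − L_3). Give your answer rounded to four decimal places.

205.0926

Exact integral: ∫_3^8 f(s) ds ≈ 720.833333.
L_3 ≈ 515.740741.
Error ≈ 720.833333 − 515.740741 ≈ 205.0926.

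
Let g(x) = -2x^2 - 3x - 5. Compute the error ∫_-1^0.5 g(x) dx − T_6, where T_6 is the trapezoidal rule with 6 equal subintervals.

Exact integral: ∫_-1^0.5 g(x) dx = -7.125.
T_6 = -7.15625.
Error = -7.125 − (-7.15625) = 0.03125.

0.03125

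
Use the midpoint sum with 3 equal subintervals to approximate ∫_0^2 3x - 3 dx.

Δx = (2 − 0)/3 = 2/3.
Midpoints: 1/3, 1, 5/3.
f(1/3) = -2, f(1) = 0, f(5/3) = 2.
Sum = Δx · [f(1/3) + f(1) + f(5/3)].
Sum = 0.

0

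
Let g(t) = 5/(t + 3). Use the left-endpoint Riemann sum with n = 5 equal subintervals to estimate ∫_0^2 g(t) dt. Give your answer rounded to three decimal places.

Δt = (2 − 0)/5 = 0.4.
Left endpoints: 0, 0.4, 0.8, 1.2, 1.6.
g(0) = 5/3, g(0.4) = 25/17, g(0.8) = 25/19, g(1.2) = 25/21, g(1.6) = 25/23.
Sum = Δt · [g(0) + g(0.4) + g(0.8) + g(1.2) + g(1.6)].
Sum ≈ 2.692.

2.692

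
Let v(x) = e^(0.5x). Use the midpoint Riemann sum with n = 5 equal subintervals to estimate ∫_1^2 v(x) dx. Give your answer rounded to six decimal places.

Δx = (2 − 1)/5 = 0.2.
Midpoints: 1.1, 1.3, 1.5, 1.7, 1.9.
v(1.1) ≈ 1.733253, v(1.3) ≈ 1.915541, v(1.5) ≈ 2.117000, v(1.7) ≈ 2.339647, v(1.9) ≈ 2.585710.
Sum = Δx · [v(1.1) + v(1.3) + v(1.5) + v(1.7) + v(1.9)].
Sum ≈ 2.138230.

2.138230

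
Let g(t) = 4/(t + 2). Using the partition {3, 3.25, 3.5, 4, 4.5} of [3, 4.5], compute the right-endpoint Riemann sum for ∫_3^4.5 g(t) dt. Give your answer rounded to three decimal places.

1.013

Subinterval widths: 0.25, 0.25, 0.5, 0.5.
Right endpoints: 3.25, 3.5, 4, 4.5.
g(3.25) = 16/21, g(3.5) = 8/11, g(4) = 2/3, g(4.5) = 8/13.
Sum = Σ Δt_i · g(t_i).
Sum ≈ 1.013.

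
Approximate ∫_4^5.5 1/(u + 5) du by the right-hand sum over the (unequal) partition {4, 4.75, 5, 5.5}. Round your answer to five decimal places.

0.14954

Subinterval widths: 0.75, 0.25, 0.5.
Right endpoints: 4.75, 5, 5.5.
f(4.75) = 4/39, f(5) = 0.1, f(5.5) = 2/21.
Sum = Σ Δu_i · f(u_i).
Sum ≈ 0.14954.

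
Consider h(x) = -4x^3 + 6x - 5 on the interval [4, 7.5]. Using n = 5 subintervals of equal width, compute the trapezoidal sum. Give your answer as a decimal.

Δx = (7.5 − 4)/5 = 0.7.
h(4) = -237, h(4.7) = -392.092, h(5.4) = -602.456, h(6.1) = -876.324, h(6.8) = -1221.928, h(7.5) = -1647.5.
T_5 = (Δx/2)·[h(x_0) + 2h(x_1) + ... + 2h(x_{4}) + h(x_5)].
Sum = -2824.535.

-2824.535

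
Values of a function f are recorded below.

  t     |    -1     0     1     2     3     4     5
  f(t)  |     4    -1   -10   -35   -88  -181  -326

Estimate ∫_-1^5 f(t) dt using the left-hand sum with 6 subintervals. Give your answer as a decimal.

-311

Δt = 1.
Sum = 1·[4 + (-1) + (-10) + (-35) + (-88) + (-181)] = -311.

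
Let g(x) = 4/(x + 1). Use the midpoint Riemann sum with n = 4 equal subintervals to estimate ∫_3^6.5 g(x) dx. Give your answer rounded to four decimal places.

2.5088

Δx = (6.5 − 3)/4 = 0.875.
Midpoints: 3.4375, 4.3125, 5.1875, 6.0625.
g(3.4375) = 64/71, g(4.3125) = 64/85, g(5.1875) = 64/99, g(6.0625) = 64/113.
Sum = Δx · [g(3.4375) + g(4.3125) + g(5.1875) + g(6.0625)].
Sum ≈ 2.5088.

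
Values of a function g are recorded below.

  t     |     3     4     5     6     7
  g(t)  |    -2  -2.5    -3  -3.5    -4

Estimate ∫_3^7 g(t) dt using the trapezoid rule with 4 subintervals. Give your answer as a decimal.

Δt = 1.
T_4 = (1/2)·[(-2) + 2·(-2.5) + 2·(-3) + 2·(-3.5) + (-4)] = -12.

-12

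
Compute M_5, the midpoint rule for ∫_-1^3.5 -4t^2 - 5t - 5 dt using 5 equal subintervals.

Δt = (3.5 − (-1))/5 = 0.9.
Midpoints: -0.55, 0.35, 1.25, 2.15, 3.05.
f(-0.55) = -3.46, f(0.35) = -7.24, f(1.25) = -17.5, f(2.15) = -34.24, f(3.05) = -57.46.
Sum = Δt · [f(-0.55) + f(0.35) + f(1.25) + f(2.15) + f(3.05)].
Sum = -107.91.

-107.91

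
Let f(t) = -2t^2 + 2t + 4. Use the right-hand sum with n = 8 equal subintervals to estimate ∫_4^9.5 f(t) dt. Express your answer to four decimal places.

Δt = (9.5 − 4)/8 = 0.6875.
Right endpoints: 4.6875, 5.375, 6.0625, 6.75, 7.4375, 8.125, 8.8125, 9.5.
f(4.6875) = -30.5703125, f(5.375) = -43.03125, f(6.0625) = -57.3828125, f(6.75) = -73.625, f(7.4375) = -91.7578125, f(8.125) = -111.78125, f(8.8125) = -133.6953125, f(9.5) = -157.5.
Sum = Δt · [f(4.6875) + f(5.375) + f(6.0625) + ...].
Sum ≈ -480.7988.

-480.7988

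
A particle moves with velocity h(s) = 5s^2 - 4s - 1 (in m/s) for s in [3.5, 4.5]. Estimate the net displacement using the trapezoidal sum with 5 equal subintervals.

Δs = (4.5 − 3.5)/5 = 0.2.
h(3.5) = 46.25, h(3.7) = 52.65, h(3.9) = 59.45, h(4.1) = 66.65, h(4.3) = 74.25, h(4.5) = 82.25.
T_5 = (Δs/2)·[h(s_0) + 2h(s_1) + ... + 2h(s_{4}) + h(s_5)].
Sum = 63.45.

63.45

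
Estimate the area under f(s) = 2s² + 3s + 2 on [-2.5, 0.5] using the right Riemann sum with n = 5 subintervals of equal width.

Δs = (0.5 − (-2.5))/5 = 0.6.
Right endpoints: -1.9, -1.3, -0.7, -0.1, 0.5.
f(-1.9) = 3.52, f(-1.3) = 1.48, f(-0.7) = 0.88, f(-0.1) = 1.72, f(0.5) = 4.
Sum = Δs · [f(-1.9) + f(-1.3) + f(-0.7) + f(-0.1) + f(0.5)].
Sum = 6.96.

6.96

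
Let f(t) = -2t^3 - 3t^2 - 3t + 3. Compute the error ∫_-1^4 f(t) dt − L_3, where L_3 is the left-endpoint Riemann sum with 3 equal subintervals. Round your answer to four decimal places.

Exact integral: ∫_-1^4 f(t) dt = -200.
L_3 ≈ -69.444444.
Error ≈ -200 − (-69.444444) ≈ -130.5556.

-130.5556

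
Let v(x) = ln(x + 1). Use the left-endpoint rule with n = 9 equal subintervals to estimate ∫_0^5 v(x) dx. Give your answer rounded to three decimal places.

5.232

Δx = (5 − 0)/9 = 5/9.
Left endpoints: 0, 5/9, 10/9, 5/3, 20/9, 25/9, 10/3, 35/9, 40/9.
v(0) ≈ 0.000, v(5/9) ≈ 0.442, v(10/9) ≈ 0.747, v(5/3) ≈ 0.981, v(20/9) ≈ 1.170, v(25/9) ≈ 1.329, v(10/3) ≈ 1.466, v(35/9) ≈ 1.587, v(40/9) ≈ 1.695.
Sum = Δx · [v(0) + v(5/9) + v(10/9) + ...].
Sum ≈ 5.232.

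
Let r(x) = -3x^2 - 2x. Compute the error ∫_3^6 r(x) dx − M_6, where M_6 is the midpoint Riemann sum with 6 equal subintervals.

-0.1875

Exact integral: ∫_3^6 r(x) dx = -216.
M_6 = -215.8125.
Error = -216 − (-215.8125) = -0.1875.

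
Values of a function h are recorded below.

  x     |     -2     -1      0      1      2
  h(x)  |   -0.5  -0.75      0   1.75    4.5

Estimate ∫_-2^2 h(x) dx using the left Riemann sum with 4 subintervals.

0.5

Δx = 1.
Sum = 1·[(-0.5) + (-0.75) + 0 + 1.75] = 0.5.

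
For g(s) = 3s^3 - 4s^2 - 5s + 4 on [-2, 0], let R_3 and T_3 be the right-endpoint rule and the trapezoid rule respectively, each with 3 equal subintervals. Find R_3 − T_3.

R_3 ≈ 3.407407.
T_3 ≈ -6.592593.
R_3 − T_3 = 10.

10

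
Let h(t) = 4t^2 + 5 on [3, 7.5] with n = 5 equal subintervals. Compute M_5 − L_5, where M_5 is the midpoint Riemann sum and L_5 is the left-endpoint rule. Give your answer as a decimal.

81.405

M_5 = 547.785.
L_5 = 466.38.
M_5 − L_5 = 81.405.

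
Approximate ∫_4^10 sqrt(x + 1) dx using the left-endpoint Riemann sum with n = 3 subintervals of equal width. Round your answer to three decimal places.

Δx = (10 − 4)/3 = 2.
Left endpoints: 4, 6, 8.
f(4) ≈ 2.236, f(6) ≈ 2.646, f(8) ≈ 3.000.
Sum = Δx · [f(4) + f(6) + f(8)].
Sum ≈ 15.764.

15.764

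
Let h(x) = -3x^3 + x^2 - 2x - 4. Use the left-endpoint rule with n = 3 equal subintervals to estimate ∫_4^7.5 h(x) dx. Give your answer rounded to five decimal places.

Δx = (7.5 − 4)/3 = 7/6.
Left endpoints: 4, 31/6, 19/3.
h(4) = -188, h(31/6) = -28901/72, h(19/3) = -2216/3.
Sum = Δx · [h(4) + h(31/6) + h(19/3)].
Sum ≈ -1549.41435.

-1549.41435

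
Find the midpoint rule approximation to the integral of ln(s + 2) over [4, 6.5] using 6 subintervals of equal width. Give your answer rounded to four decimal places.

Δs = (6.5 − 4)/6 = 5/12.
Midpoints: 101/24, 4.625, 121/24, 131/24, 5.875, 151/24.
f(101/24) ≈ 1.8259, f(4.625) ≈ 1.8909, f(121/24) ≈ 1.9518, f(131/24) ≈ 2.0093, f(5.875) ≈ 2.0637, f(151/24) ≈ 2.1153.
Sum = Δs · [f(101/24) + f(4.625) + f(121/24) + ...].
Sum ≈ 4.9404.

4.9404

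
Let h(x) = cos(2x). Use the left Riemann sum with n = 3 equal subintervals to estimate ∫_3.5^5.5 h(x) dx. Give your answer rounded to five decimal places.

-0.45213

Δx = (5.5 − 3.5)/3 = 2/3.
Left endpoints: 3.5, 25/6, 29/6.
h(3.5) ≈ 0.75390, h(25/6) ≈ -0.46120, h(29/6) ≈ -0.97089.
Sum = Δx · [h(3.5) + h(25/6) + h(29/6)].
Sum ≈ -0.45213.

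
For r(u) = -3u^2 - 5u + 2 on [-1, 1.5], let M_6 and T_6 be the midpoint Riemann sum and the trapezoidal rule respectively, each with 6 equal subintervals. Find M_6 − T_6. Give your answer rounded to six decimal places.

M_6 ≈ -2.39149306.
T_6 ≈ -2.71701389.
M_6 − T_6 ≈ 0.325521.

0.325521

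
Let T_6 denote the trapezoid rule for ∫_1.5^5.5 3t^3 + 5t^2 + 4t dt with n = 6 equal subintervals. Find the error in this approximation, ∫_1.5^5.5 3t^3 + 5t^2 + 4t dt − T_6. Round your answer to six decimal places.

Exact integral: ∫_1.5^5.5 f(t) dt ≈ 1010.16666667.
T_6 ≈ 1020.98148148.
Error ≈ 1010.16666667 − 1020.98148148 ≈ -10.814815.

-10.814815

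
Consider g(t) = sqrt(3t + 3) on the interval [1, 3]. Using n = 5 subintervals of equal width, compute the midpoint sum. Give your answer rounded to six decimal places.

Δt = (3 − 1)/5 = 0.4.
Midpoints: 1.2, 1.6, 2, 2.4, 2.8.
g(1.2) ≈ 2.569047, g(1.6) ≈ 2.792848, g(2) ≈ 3.000000, g(2.4) ≈ 3.193744, g(2.8) ≈ 3.376389.
Sum = Δt · [g(1.2) + g(1.6) + g(2) + g(2.4) + g(2.8)].
Sum ≈ 5.972811.

5.972811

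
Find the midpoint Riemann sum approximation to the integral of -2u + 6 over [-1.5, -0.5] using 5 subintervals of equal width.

Δu = (-0.5 − (-1.5))/5 = 0.2.
Midpoints: -1.4, -1.2, -1, -0.8, -0.6.
f(-1.4) = 8.8, f(-1.2) = 8.4, f(-1) = 8, f(-0.8) = 7.6, f(-0.6) = 7.2.
Sum = Δu · [f(-1.4) + f(-1.2) + f(-1) + f(-0.8) + f(-0.6)].
Sum = 8.

8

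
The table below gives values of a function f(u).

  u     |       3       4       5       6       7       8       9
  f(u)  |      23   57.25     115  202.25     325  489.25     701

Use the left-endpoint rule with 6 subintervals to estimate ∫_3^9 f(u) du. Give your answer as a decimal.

1211.75

Δu = 1.
Sum = 1·[23 + 57.25 + 115 + 202.25 + 325 + 489.25] = 1211.75.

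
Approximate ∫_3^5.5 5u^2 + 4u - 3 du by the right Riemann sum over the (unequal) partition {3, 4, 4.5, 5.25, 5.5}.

310.546875

Subinterval widths: 1, 0.5, 0.75, 0.25.
Right endpoints: 4, 4.5, 5.25, 5.5.
f(4) = 93, f(4.5) = 116.25, f(5.25) = 155.8125, f(5.5) = 170.25.
Sum = Σ Δu_i · f(u_i).
Sum = 310.546875.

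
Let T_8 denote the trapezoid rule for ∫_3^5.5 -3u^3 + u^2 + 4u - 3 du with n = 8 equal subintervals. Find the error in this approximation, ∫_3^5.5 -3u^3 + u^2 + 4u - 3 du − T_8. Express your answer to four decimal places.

Exact integral: ∫_3^5.5 f(u) du ≈ -544.088542.
T_8 ≈ -545.604248.
Error ≈ -544.088542 − (-545.604248) ≈ 1.5157.

1.5157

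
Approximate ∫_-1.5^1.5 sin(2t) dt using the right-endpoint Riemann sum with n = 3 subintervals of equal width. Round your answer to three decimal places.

0.141

Δt = (1.5 − (-1.5))/3 = 1.
Right endpoints: -0.5, 0.5, 1.5.
f(-0.5) ≈ -0.841, f(0.5) ≈ 0.841, f(1.5) ≈ 0.141.
Sum = Δt · [f(-0.5) + f(0.5) + f(1.5)].
Sum ≈ 0.141.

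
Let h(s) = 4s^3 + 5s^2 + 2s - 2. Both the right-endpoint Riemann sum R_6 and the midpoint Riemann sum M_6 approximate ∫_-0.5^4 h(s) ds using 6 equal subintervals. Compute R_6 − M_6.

145.546875

R_6 = 509.625.
M_6 = 364.078125.
R_6 − M_6 = 145.546875.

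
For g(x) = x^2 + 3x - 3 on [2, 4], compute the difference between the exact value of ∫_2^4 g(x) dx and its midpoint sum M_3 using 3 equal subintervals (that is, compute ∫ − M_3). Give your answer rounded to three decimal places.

0.074

Exact integral: ∫_2^4 g(x) dx ≈ 30.66667.
M_3 ≈ 30.59259.
Error ≈ 30.66667 − 30.59259 ≈ 0.074.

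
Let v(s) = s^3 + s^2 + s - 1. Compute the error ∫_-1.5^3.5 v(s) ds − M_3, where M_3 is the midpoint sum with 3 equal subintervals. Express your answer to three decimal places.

4.630

Exact integral: ∫_-1.5^3.5 v(s) ds ≈ 51.66667.
M_3 ≈ 47.03704.
Error ≈ 51.66667 − 47.03704 ≈ 4.630.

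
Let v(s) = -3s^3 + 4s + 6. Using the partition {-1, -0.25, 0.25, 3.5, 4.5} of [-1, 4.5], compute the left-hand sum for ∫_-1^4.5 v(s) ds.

Subinterval widths: 0.75, 0.5, 3.25, 1.
Left endpoints: -1, -0.25, 0.25, 3.5.
v(-1) = 5, v(-0.25) = 5.046875, v(0.25) = 6.953125, v(3.5) = -108.625.
Sum = Σ Δs_i · v(s_i).
Sum = -79.75390625.

-79.75390625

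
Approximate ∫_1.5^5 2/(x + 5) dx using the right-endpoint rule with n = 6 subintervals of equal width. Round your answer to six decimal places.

Δx = (5 − 1.5)/6 = 7/12.
Right endpoints: 25/12, 8/3, 3.25, 23/6, 53/12, 5.
f(25/12) = 24/85, f(8/3) = 6/23, f(3.25) = 8/33, f(23/6) = 12/53, f(53/12) = 24/113, f(5) = 0.2.
Sum = Δx · [f(25/12) + f(8/3) + f(3.25) + ...].
Sum ≈ 0.830930.

0.830930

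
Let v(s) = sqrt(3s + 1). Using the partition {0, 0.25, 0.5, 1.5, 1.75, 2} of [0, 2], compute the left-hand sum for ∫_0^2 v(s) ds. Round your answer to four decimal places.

3.3732

Subinterval widths: 0.25, 0.25, 1, 0.25, 0.25.
Left endpoints: 0, 0.25, 0.5, 1.5, 1.75.
v(0) ≈ 1.0000, v(0.25) ≈ 1.3229, v(0.5) ≈ 1.5811, v(1.5) ≈ 2.3452, v(1.75) ≈ 2.5000.
Sum = Σ Δs_i · v(s_i).
Sum ≈ 3.3732.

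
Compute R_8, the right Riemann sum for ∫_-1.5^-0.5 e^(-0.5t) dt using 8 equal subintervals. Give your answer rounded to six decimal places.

1.614431

Δt = (-0.5 − (-1.5))/8 = 0.125.
Right endpoints: -1.375, -1.25, -1.125, -1, -0.875, -0.75, -0.625, -0.5.
f(-1.375) ≈ 1.988737, f(-1.25) ≈ 1.868246, f(-1.125) ≈ 1.755055, f(-1) ≈ 1.648721, f(-0.875) ≈ 1.548830, f(-0.75) ≈ 1.454991, f(-0.625) ≈ 1.366838, f(-0.5) ≈ 1.284025.
Sum = Δt · [f(-1.375) + f(-1.25) + f(-1.125) + ...].
Sum ≈ 1.614431.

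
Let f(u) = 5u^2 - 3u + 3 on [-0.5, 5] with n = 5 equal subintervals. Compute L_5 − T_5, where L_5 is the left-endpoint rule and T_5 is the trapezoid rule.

L_5 = 134.475.
T_5 = 193.4625.
L_5 − T_5 = -58.9875.

-58.9875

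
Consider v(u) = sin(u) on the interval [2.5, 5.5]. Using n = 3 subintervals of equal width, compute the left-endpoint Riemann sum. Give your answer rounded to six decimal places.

-0.729841

Δu = (5.5 − 2.5)/3 = 1.
Left endpoints: 2.5, 3.5, 4.5.
v(2.5) ≈ 0.598472, v(3.5) ≈ -0.350783, v(4.5) ≈ -0.977530.
Sum = Δu · [v(2.5) + v(3.5) + v(4.5)].
Sum ≈ -0.729841.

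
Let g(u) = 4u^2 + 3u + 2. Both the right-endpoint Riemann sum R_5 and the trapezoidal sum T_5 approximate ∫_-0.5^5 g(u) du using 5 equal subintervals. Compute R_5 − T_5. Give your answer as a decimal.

63.525

R_5 = 282.92.
T_5 = 219.395.
R_5 − T_5 = 63.525.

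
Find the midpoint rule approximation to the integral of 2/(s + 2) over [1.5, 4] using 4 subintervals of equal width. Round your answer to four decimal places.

Δs = (4 − 1.5)/4 = 0.625.
Midpoints: 1.8125, 2.4375, 3.0625, 3.6875.
f(1.8125) = 32/61, f(2.4375) = 32/71, f(3.0625) = 32/81, f(3.6875) = 32/91.
Sum = Δs · [f(1.8125) + f(2.4375) + f(3.0625) + f(3.6875)].
Sum ≈ 1.0763.

1.0763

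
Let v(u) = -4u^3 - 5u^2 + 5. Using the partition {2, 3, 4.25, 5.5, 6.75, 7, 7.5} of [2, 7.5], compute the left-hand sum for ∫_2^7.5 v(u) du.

-2906.40625

Subinterval widths: 1, 1.25, 1.25, 1.25, 0.25, 0.5.
Left endpoints: 2, 3, 4.25, 5.5, 6.75, 7.
v(2) = -47, v(3) = -148, v(4.25) = -392.375, v(5.5) = -811.75, v(6.75) = -1453, v(7) = -1612.
Sum = Σ Δu_i · v(u_i).
Sum = -2906.40625.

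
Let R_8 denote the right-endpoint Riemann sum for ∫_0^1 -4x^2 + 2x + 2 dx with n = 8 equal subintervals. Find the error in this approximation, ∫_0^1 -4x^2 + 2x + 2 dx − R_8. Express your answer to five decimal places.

Exact integral: ∫_0^1 f(x) dx ≈ 1.6666667.
R_8 = 1.53125.
Error ≈ 1.6666667 − 1.53125 ≈ 0.13542.

0.13542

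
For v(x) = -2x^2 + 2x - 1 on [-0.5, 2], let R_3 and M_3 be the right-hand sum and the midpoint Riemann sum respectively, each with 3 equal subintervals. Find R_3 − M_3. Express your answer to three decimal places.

R_3 ≈ -5.78704.
M_3 ≈ -3.87731.
R_3 − M_3 ≈ -1.910.

-1.910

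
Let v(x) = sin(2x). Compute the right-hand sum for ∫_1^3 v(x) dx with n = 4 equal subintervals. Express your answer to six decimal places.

-0.927011

Δx = (3 − 1)/4 = 0.5.
Right endpoints: 1.5, 2, 2.5, 3.
v(1.5) ≈ 0.141120, v(2) ≈ -0.756802, v(2.5) ≈ -0.958924, v(3) ≈ -0.279415.
Sum = Δx · [v(1.5) + v(2) + v(2.5) + v(3)].
Sum ≈ -0.927011.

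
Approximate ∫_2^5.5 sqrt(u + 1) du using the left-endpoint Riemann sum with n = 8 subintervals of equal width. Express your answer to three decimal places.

Δu = (5.5 − 2)/8 = 0.4375.
Left endpoints: 2, 2.4375, 2.875, 3.3125, 3.75, 4.1875, 4.625, 5.0625.
f(2) ≈ 1.732, f(2.4375) ≈ 1.854, f(2.875) ≈ 1.969, f(3.3125) ≈ 2.077, f(3.75) ≈ 2.179, f(4.1875) ≈ 2.278, f(4.625) ≈ 2.372, f(5.0625) ≈ 2.462.
Sum = Δu · [f(2) + f(2.4375) + f(2.875) + ...].
Sum ≈ 7.403.

7.403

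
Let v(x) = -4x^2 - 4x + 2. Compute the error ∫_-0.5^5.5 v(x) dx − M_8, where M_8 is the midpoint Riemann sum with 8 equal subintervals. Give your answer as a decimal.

Exact integral: ∫_-0.5^5.5 v(x) dx = -270.
M_8 = -268.875.
Error = -270 − (-268.875) = -1.125.

-1.125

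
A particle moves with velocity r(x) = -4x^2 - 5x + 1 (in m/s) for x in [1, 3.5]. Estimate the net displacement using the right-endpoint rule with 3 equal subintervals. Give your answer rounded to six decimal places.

Δx = (3.5 − 1)/3 = 5/6.
Right endpoints: 11/6, 8/3, 3.5.
r(11/6) = -389/18, r(8/3) = -367/9, r(3.5) = -65.5.
Sum = Δx · [r(11/6) + r(8/3) + r(3.5)].
Sum ≈ -106.574074.

-106.574074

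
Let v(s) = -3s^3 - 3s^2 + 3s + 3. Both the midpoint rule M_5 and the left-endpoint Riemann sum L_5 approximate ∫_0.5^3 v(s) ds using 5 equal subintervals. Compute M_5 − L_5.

-21.9140625

M_5 = -65.9765625.
L_5 = -44.0625.
M_5 − L_5 = -21.9140625.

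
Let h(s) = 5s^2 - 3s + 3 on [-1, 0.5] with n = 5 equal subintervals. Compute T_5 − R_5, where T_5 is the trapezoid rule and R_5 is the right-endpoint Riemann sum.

1.2375

T_5 = 7.6125.
R_5 = 6.375.
T_5 − R_5 = 1.2375.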